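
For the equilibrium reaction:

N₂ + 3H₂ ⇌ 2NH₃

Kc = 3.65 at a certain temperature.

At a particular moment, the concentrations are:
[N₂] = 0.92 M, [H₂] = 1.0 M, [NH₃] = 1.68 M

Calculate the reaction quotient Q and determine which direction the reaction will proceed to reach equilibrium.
Q = 3.068, Q < K, reaction proceeds forward (toward products)

Q = ([NH₃]^2) / ([N₂] × [H₂]^3)
  = ((1.68)^2) / ((0.92)·(1.0)^3) = 2.8224/0.92 = 3.068
Since Q = 3.068 < Kc = 3.65, the reaction proceeds forward (toward products) to reach equilibrium.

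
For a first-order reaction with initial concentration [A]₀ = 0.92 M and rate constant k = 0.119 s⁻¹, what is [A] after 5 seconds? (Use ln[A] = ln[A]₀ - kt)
0.5074 M

ln[A] = ln[A]₀ - k·t = ln(0.92) - (0.119)·(5) = -0.0834 - 0.5950 = -0.6784
[A] = e^(-0.6784) = 0.5074 M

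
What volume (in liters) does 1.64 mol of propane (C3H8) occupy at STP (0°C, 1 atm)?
At STP, 1 mol of gas occupies 22.4 L
Volume = 1.64 mol × 22.4 L/mol = 36.74 L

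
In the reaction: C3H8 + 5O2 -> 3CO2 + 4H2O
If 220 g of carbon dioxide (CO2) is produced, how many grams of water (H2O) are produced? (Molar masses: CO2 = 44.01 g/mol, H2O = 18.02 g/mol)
Moles of CO2 = 220 g ÷ 44.01 g/mol = 4.99886 mol
Mole ratio: 4 mol H2O / 3 mol CO2
Moles of H2O = 4.99886 × (4/3) = 6.66515 mol
Mass of H2O = 6.66515 mol × 18.02 g/mol = 120.1 g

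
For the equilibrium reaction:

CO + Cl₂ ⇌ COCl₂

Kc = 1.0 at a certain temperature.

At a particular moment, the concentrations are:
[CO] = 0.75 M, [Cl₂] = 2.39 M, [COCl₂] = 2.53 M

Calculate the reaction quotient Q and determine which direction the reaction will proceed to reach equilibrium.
Q = 1.411, Q > K, reaction proceeds reverse (toward reactants)

Q = ([COCl₂]) / ([CO] × [Cl₂])
  = ((2.53)) / ((0.75)·(2.39)) = 2.53/1.7925 = 1.411
Since Q = 1.411 > Kc = 1.0, the reaction proceeds reverse (toward reactants) to reach equilibrium.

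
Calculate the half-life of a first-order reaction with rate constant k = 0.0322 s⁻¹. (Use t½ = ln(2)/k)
21.53 s

t½ = ln(2)/k = 0.6931/0.0322 = 21.53 s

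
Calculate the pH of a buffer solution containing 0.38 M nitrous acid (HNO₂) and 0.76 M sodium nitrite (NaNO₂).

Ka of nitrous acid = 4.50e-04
pH = 3.65

pKa = -log(4.50e-04) = 3.35. pH = pKa + log([A⁻]/[HA]) = 3.35 + log(0.76/0.38)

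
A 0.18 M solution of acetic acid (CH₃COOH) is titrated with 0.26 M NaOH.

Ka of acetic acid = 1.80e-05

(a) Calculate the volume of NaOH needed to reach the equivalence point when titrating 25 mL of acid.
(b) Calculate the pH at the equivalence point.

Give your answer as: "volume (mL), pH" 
V = 17.3 mL, pH = 8.89

(a) At equivalence: moles acid = moles base.
moles acid = 0.18 × 0.025 = 0.0045 mol; V_NaOH = 0.0045/0.26 = 0.01731 L = 17.3 mL.
(b) At equivalence, all acid → conjugate base A⁻ at [A⁻] = 0.0045/0.04231 = 0.1064 M.
Kb = Kw/Ka = 1.0e-14/1.80e-05 = 5.556e-10; [OH⁻] = √(Kb·[A⁻]) = 7.687e-06; pOH = 5.11; pH = 14 − pOH = 8.89.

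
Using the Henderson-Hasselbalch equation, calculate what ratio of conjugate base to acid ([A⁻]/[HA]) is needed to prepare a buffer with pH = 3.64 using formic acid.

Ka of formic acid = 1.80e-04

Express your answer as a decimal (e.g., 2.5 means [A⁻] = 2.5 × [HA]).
[A⁻]/[HA] = 0.786

pKa = −log(1.80e-04) = 3.7447. pH = pKa + log([A⁻]/[HA]). 3.64 = 3.7447 + log(ratio). log(ratio) = 3.64 − 3.7447 = -0.1047. ratio = 10^(-0.1047) = 0.786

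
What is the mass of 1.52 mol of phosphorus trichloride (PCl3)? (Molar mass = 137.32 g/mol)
Mass = 1.52 mol × 137.32 g/mol = 208.7 g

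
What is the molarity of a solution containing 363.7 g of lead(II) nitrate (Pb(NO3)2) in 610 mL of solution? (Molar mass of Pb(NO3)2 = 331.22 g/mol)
Moles of Pb(NO3)2 = 363.7 g ÷ 331.22 g/mol = 1.09806 mol
Volume = 610 mL = 0.61 L
Molarity = 1.09806 mol ÷ 0.61 L = 1.8 M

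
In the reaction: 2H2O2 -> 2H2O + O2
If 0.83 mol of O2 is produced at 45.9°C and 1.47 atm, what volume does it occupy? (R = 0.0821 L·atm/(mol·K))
T = 45.9°C + 273.15 = 319.05 K
V = nRT/P = (0.83 × 0.0821 × 319.05) / 1.47
V = 14.79 L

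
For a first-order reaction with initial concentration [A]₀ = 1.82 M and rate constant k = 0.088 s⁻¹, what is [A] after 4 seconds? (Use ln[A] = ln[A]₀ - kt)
1.2800 M

ln[A] = ln[A]₀ - k·t = ln(1.82) - (0.088)·(4) = 0.5988 - 0.3520 = 0.2468
[A] = e^(0.2468) = 1.2800 M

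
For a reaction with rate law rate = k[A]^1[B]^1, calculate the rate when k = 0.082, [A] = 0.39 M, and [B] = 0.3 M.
0.009594 M/s

rate = k·[A]^1·[B]^1 = 0.082·(0.39)^1·(0.3)^1 = 0.082·0.39·0.3 = 0.009594 M/s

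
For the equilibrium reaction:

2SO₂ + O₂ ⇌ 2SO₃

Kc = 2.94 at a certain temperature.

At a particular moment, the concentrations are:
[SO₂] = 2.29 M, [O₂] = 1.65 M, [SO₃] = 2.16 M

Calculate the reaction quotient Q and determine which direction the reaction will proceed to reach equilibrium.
Q = 0.539, Q < K, reaction proceeds forward (toward products)

Q = ([SO₃]^2) / ([SO₂]^2 × [O₂])
  = ((2.16)^2) / ((2.29)^2·(1.65)) = 4.6656/8.6528 = 0.5392
Since Q = 0.5392 < Kc = 2.94, the reaction proceeds forward (toward products) to reach equilibrium.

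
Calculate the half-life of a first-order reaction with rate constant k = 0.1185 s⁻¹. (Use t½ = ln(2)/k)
5.85 s

t½ = ln(2)/k = 0.6931/0.1185 = 5.85 s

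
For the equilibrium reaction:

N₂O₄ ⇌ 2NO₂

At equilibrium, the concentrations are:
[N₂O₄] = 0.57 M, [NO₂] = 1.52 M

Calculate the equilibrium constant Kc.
K_c = 4.0533

Kc = ([NO₂]^2) / ([N₂O₄])
   = ((1.52)^2) / ((0.57))
   = 2.3104 / 0.57 = 4.0533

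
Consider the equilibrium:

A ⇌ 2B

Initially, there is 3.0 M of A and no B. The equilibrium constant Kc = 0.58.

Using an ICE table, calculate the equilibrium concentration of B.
[B] = 1.182 M

ICE: [A] = 3.0 − x, [B] = 2x.
Kc = (2x)²/(3.0 − x) = 0.58 ⇒ 4x² + 0.58x − 1.74 = 0.
x = (−0.58 + √(0.58² + 4·4·1.74))/(2·4) = (−0.58 + √28.176)/8 = 0.59102.
[B] = 2x = 1.182 M.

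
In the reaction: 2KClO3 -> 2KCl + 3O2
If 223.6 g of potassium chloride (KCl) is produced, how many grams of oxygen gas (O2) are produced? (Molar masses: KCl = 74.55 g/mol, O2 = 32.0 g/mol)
Moles of KCl = 223.6 g ÷ 74.55 g/mol = 2.99933 mol
Mole ratio: 3 mol O2 / 2 mol KCl
Moles of O2 = 2.99933 × (3/2) = 4.49899 mol
Mass of O2 = 4.49899 mol × 32.0 g/mol = 144 g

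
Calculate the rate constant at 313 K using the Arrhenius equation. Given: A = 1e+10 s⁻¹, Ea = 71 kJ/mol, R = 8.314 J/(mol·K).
1.42e-02 s⁻¹

k = A·exp(-Ea/(R·T)) = 1e+10·exp(-71000/(8.314·313)) = 1e+10·exp(-27.2837) = 1e+10·1.4152e-12 = 1.42e-02 s⁻¹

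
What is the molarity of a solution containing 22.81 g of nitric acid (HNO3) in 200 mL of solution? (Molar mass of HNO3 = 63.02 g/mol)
Moles of HNO3 = 22.81 g ÷ 63.02 g/mol = 0.361949 mol
Volume = 200 mL = 0.2 L
Molarity = 0.361949 mol ÷ 0.2 L = 1.81 M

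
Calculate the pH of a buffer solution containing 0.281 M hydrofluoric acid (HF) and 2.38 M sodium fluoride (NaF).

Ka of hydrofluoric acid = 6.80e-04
pH = 4.10

pKa = -log(6.80e-04) = 3.17. pH = pKa + log([A⁻]/[HA]) = 3.17 + log(2.38/0.281)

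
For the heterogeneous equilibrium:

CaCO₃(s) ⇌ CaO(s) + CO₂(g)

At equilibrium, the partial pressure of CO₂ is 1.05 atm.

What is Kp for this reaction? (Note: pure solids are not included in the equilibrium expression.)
K_p = 1.05

Solids (CaCO₃, CaO) have activity 1 and are excluded.
Kp = P(CO₂) = 1.05.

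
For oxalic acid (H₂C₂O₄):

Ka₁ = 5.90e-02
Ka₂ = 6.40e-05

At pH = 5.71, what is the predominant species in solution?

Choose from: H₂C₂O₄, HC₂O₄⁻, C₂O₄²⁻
C₂O₄²⁻

pKa1 = 1.23, pKa2 = 4.19. Each pKa is the crossover between adjacent species; pH = 5.71 lies in the region where C₂O₄²⁻ predominates.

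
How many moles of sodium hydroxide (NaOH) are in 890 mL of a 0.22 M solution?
Moles = Molarity × Volume (L)
Moles = 0.22 M × 0.89 L = 0.1958 mol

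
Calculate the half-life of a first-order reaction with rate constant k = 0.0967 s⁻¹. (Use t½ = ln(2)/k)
7.17 s

t½ = ln(2)/k = 0.6931/0.0967 = 7.17 s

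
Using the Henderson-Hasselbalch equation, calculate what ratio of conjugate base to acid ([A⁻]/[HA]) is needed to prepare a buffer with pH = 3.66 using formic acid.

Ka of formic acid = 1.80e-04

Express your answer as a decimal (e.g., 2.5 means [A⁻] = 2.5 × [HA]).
[A⁻]/[HA] = 0.823

pKa = −log(1.80e-04) = 3.7447. pH = pKa + log([A⁻]/[HA]). 3.66 = 3.7447 + log(ratio). log(ratio) = 3.66 − 3.7447 = -0.0847. ratio = 10^(-0.0847) = 0.823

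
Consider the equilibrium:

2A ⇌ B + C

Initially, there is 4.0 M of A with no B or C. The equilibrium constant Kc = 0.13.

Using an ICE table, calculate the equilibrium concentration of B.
[B] = 0.838 M

ICE: [A] = 4.0 − 2x, [B] = [C] = x.
Kc = x²/(4.0 − 2x)² = 0.13 ⇒ √Kc = x/(4.0 − 2x).
x = √0.13·4.0/(1 + 2√0.13) = 0.36056·4.0/1.7211 = 0.83796.
[B] = x = 0.838 M.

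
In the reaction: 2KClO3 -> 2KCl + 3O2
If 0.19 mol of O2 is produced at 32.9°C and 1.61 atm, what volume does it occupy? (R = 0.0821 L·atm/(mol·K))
T = 32.9°C + 273.15 = 306.05 K
V = nRT/P = (0.19 × 0.0821 × 306.05) / 1.61
V = 2.97 L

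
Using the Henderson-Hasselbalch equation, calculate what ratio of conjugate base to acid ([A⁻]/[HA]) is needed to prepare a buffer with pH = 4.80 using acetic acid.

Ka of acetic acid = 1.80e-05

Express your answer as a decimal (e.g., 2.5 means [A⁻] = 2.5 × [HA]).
[A⁻]/[HA] = 1.136

pKa = −log(1.80e-05) = 4.7447. pH = pKa + log([A⁻]/[HA]). 4.80 = 4.7447 + log(ratio). log(ratio) = 4.80 − 4.7447 = 0.0553. ratio = 10^(0.0553) = 1.136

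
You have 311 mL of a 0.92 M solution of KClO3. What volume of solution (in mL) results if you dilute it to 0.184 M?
Using M₁V₁ = M₂V₂:
0.92 × 311 = 0.184 × V₂
V₂ = (0.92 × 311) / 0.184 = 1555 mL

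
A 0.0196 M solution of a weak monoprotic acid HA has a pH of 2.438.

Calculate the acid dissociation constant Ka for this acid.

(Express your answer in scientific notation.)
K_a = 8.34e-04

[H⁺] = 10^(−pH) = 10^(−2.438) = 3.648e-03 M. For HA ⇌ H⁺ + A⁻, Ka = x²/(C − x) = (3.648e-03)²/(0.0196 − 3.648e-03) = 8.34e-04.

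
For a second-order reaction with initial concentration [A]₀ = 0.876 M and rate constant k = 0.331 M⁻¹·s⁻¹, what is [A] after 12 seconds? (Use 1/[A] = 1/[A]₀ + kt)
0.1956 M

1/[A] = 1/[A]₀ + k·t = 1/0.876 + (0.331)·(12) = 1.1416 + 3.9720 = 5.1136
[A] = 1/5.1136 = 0.1956 M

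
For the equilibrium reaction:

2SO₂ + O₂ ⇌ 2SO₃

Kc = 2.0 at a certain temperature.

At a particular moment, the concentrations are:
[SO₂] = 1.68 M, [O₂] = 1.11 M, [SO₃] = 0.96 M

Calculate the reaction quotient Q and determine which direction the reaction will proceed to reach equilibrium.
Q = 0.294, Q < K, reaction proceeds forward (toward products)

Q = ([SO₃]^2) / ([SO₂]^2 × [O₂])
  = ((0.96)^2) / ((1.68)^2·(1.11)) = 0.9216/3.1329 = 0.2942
Since Q = 0.2942 < Kc = 2.0, the reaction proceeds forward (toward products) to reach equilibrium.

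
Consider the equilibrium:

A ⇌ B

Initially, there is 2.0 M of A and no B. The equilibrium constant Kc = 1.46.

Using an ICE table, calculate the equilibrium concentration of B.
[B] = 1.187 M

ICE: [A] = 2.0 − x, [B] = x.
Kc = x/(2.0 − x) = 1.46 ⇒ x = 1.46·2.0/(1 + 1.46) = 2.92/2.46 = 1.187.
[B] = x = 1.187 M.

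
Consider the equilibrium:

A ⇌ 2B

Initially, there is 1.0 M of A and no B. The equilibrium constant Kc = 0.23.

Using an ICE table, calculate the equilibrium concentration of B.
[B] = 0.426 M

ICE: [A] = 1.0 − x, [B] = 2x.
Kc = (2x)²/(1.0 − x) = 0.23 ⇒ 4x² + 0.23x − 0.23 = 0.
x = (−0.23 + √(0.23² + 4·4·0.23))/(2·4) = (−0.23 + √3.7329)/8 = 0.21276.
[B] = 2x = 0.426 M.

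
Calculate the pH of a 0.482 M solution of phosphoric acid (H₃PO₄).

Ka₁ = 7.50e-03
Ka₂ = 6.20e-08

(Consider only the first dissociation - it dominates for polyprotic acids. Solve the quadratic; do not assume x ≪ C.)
pH = 1.25

x² + Ka₁·x − Ka₁·C = 0 with Ka₁ = 7.50e-03, C = 0.482.
x = (−Ka₁ + √(Ka₁² + 4·Ka₁·C))/2 = 5.6492e-02 M, so pH = 1.25.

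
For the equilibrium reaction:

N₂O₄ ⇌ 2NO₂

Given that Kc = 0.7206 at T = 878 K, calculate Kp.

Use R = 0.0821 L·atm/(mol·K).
K_p = 51.9436

Δn = (moles gaseous products) − (moles gaseous reactants) = 1
T = 878 K; RT = 0.0821 × 878 = 72.0838
Kp = Kc·(RT)^Δn = 0.7206 × (72.0838)^1 = 0.7206 × 72.0838 = 51.9436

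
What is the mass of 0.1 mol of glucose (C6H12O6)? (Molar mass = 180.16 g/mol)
Mass = 0.1 mol × 180.16 g/mol = 18.02 g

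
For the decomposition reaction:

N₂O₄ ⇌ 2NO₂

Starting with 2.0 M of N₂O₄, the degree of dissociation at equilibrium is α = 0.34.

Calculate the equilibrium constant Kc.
K_c = 1.4012

x = α·[A]₀ = 0.34 × 2.0 = 0.68 M dissociated.
At eq: [N₂O₄] = 2.0 − 0.68 = 1.32 M; [NO₂] = 2x = 1.36 M.
Kc = [NO₂]²/[N₂O₄] = (1.36)²/1.32 = 1.401.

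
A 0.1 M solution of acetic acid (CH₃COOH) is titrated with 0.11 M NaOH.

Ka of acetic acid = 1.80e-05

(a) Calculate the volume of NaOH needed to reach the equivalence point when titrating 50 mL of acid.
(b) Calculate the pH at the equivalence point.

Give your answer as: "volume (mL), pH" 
V = 45.5 mL, pH = 8.73

(a) At equivalence: moles acid = moles base.
moles acid = 0.1 × 0.05 = 0.005 mol; V_NaOH = 0.005/0.11 = 0.04545 L = 45.5 mL.
(b) At equivalence, all acid → conjugate base A⁻ at [A⁻] = 0.005/0.09545 = 0.05238 M.
Kb = Kw/Ka = 1.0e-14/1.80e-05 = 5.556e-10; [OH⁻] = √(Kb·[A⁻]) = 5.394e-06; pOH = 5.27; pH = 14 − pOH = 8.73.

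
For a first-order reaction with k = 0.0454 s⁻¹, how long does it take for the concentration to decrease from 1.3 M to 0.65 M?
15.27 s

From ln[A] = ln[A]₀ - k·t: t = ln([A]₀/[A])/k = ln(1.3/0.65)/0.0454 = ln(2.0000)/0.0454 = 0.6931/0.0454 = 15.27 s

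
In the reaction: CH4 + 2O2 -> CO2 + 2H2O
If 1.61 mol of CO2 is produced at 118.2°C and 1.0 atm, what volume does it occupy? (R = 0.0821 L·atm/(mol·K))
T = 118.2°C + 273.15 = 391.35 K
V = nRT/P = (1.61 × 0.0821 × 391.35) / 1.0
V = 51.73 L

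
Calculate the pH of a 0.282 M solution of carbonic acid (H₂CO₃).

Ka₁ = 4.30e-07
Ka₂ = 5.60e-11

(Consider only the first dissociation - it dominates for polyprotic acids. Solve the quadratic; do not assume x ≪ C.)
pH = 3.46

x² + Ka₁·x − Ka₁·C = 0 with Ka₁ = 4.30e-07, C = 0.282.
x = (−Ka₁ + √(Ka₁² + 4·Ka₁·C))/2 = 3.4801e-04 M, so pH = 3.46.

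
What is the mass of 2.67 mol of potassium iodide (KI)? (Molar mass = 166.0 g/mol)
Mass = 2.67 mol × 166.0 g/mol = 443.2 g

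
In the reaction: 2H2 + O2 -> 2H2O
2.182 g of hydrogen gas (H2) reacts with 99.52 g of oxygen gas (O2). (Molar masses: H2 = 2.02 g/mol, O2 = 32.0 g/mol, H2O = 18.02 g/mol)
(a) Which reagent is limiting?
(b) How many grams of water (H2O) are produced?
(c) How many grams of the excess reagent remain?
(a) H2, (b) 19.47 g, (c) 82.24 g

Moles of H2 = 2.182 g ÷ 2.02 g/mol = 1.0802 mol
Moles of O2 = 99.52 g ÷ 32.0 g/mol = 3.11 mol
Moles ÷ coefficient: H2: 1.0802/2 = 0.5401, O2: 3.11/1 = 3.11
(a) H2 has the smaller value, so H2 is the limiting reagent.
(b) Moles of H2O = 1.0802 mol H2 × (2/2) = 1.0802 mol; mass = 1.0802 mol × 18.02 g/mol = 19.47 g
(c) O2 consumed = 1.0802 × (1/2) = 0.540099 mol; remaining = 3.11 − 0.540099 = 2.5699 mol; mass = 2.5699 mol × 32.0 g/mol = 82.24 g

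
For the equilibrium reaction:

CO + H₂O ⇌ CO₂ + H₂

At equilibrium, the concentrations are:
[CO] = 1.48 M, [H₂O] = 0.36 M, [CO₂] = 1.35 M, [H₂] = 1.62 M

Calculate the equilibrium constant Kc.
K_c = 4.1047

Kc = ([CO₂] × [H₂]) / ([CO] × [H₂O])
   = ((1.35)·(1.62)) / ((1.48)·(0.36))
   = 2.187 / 0.5328 = 4.1047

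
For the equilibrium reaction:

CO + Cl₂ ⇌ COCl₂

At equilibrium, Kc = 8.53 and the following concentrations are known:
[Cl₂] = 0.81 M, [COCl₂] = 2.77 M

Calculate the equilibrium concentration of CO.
[CO] = 0.4009 M

Kc = ([COCl₂]) / ([CO] × [Cl₂]) = 8.53
[CO]^1 = (product terms)/(Kc · other reactant terms) = 2.77 / (8.53 · 0.81) = 0.40091
[CO] = 0.4009 M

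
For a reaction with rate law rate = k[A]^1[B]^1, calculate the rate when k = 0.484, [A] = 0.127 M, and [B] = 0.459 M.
0.02821 M/s

rate = k·[A]^1·[B]^1 = 0.484·(0.127)^1·(0.459)^1 = 0.484·0.127·0.459 = 0.02821 M/s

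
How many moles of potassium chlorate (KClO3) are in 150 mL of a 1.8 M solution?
Moles = Molarity × Volume (L)
Moles = 1.8 M × 0.15 L = 0.27 mol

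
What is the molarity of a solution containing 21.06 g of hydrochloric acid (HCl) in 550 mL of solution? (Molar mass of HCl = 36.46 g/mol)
Moles of HCl = 21.06 g ÷ 36.46 g/mol = 0.577619 mol
Volume = 550 mL = 0.55 L
Molarity = 0.577619 mol ÷ 0.55 L = 1.05 M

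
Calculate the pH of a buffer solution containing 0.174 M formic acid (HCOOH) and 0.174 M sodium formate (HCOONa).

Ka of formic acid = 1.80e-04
pH = 3.74

pKa = -log(1.80e-04) = 3.74. pH = pKa + log([A⁻]/[HA]) = 3.74 + log(0.174/0.174)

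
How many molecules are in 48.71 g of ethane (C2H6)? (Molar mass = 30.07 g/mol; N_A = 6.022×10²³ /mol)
Moles = 48.71 g ÷ 30.07 g/mol = 1.61989 mol
Molecules = 1.61989 mol × 6.022×10²³ /mol = 9.755e+23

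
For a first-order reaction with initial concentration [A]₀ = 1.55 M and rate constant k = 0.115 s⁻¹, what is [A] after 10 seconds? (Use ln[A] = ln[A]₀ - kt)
0.4908 M

ln[A] = ln[A]₀ - k·t = ln(1.55) - (0.115)·(10) = 0.4383 - 1.1500 = -0.7117
[A] = e^(-0.7117) = 0.4908 M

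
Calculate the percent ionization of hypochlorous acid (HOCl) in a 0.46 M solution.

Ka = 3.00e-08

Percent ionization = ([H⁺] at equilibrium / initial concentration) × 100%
Percent ionization = 0.0255%

Let x = [H⁺]. Ka = x²/(C - x) ⇒ x² + (3.00e-08)x - (3.00e-08)(0.46) = 0. x = 1.1746e-04. Percent = (1.1746e-04/0.46) × 100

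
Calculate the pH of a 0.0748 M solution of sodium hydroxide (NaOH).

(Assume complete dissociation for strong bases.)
pH = 12.87

[OH⁻] = 0.0748 M for strong base. pOH = -log[OH⁻] = 1.13, pH = 14 - pOH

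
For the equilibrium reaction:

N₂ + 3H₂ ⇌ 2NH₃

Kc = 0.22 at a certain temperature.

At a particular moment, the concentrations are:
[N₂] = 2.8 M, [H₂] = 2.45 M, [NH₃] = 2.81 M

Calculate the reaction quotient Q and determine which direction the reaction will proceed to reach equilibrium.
Q = 0.192, Q < K, reaction proceeds forward (toward products)

Q = ([NH₃]^2) / ([N₂] × [H₂]^3)
  = ((2.81)^2) / ((2.8)·(2.45)^3) = 7.8961/41.177 = 0.1918
Since Q = 0.1918 < Kc = 0.22, the reaction proceeds forward (toward products) to reach equilibrium.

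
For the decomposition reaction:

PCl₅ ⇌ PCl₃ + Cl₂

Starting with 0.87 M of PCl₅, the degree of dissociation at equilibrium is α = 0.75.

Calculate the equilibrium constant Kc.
K_c = 1.9575

x = α·[A]₀ = 0.75 × 0.87 = 0.6525 M dissociated.
At eq: [PCl₅] = 0.87 − 0.6525 = 0.2175 M; [PCl₃] = [Cl₂] = x = 0.6525 M.
Kc = [PCl₃][Cl₂]/[PCl₅] = (0.6525)²/0.2175 = 1.957.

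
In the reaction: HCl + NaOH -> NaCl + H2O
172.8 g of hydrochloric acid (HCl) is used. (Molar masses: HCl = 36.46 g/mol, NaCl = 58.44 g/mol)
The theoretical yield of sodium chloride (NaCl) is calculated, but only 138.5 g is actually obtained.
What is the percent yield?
Moles of HCl = 172.8 g ÷ 36.46 g/mol = 4.73944 mol
Mole ratio: 1 mol NaCl / 1 mol HCl
Moles of NaCl = 4.73944 × (1/1) = 4.73944 mol
Theoretical yield = 4.73944 mol × 58.44 g/mol = 276.97 g
Actual yield = 138.5 g
Percent yield = (138.5 / 276.97) × 100% = 50.0%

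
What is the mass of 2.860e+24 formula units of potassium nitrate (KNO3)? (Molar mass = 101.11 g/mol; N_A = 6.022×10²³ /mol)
Moles = 2.860e+24 ÷ 6.022×10²³ = 4.74925 mol
Mass = 4.74925 mol × 101.11 g/mol = 480.2 g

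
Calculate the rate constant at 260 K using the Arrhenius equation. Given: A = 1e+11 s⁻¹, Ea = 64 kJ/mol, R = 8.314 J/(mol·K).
1.39e-02 s⁻¹

k = A·exp(-Ea/(R·T)) = 1e+11·exp(-64000/(8.314·260)) = 1e+11·exp(-29.6072) = 1e+11·1.3860e-13 = 1.39e-02 s⁻¹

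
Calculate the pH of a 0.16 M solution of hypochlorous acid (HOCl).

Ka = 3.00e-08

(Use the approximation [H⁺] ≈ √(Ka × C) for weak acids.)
pH = 4.16

[H⁺] = √(Ka × C) = √(3.00e-08 × 0.16) = 6.9282e-05. pH = -log(6.9282e-05)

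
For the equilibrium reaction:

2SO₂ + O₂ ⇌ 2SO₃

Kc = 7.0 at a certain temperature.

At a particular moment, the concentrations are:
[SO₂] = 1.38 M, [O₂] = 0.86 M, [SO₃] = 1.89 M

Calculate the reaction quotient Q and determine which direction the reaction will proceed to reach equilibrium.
Q = 2.181, Q < K, reaction proceeds forward (toward products)

Q = ([SO₃]^2) / ([SO₂]^2 × [O₂])
  = ((1.89)^2) / ((1.38)^2·(0.86)) = 3.5721/1.6378 = 2.181
Since Q = 2.181 < Kc = 7.0, the reaction proceeds forward (toward products) to reach equilibrium.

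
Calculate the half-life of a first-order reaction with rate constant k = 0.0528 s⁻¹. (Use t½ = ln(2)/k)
13.13 s

t½ = ln(2)/k = 0.6931/0.0528 = 13.13 s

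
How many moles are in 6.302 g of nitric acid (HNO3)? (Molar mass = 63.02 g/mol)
Moles = 6.302 g ÷ 63.02 g/mol = 0.1 mol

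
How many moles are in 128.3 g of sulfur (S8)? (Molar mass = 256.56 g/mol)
Moles = 128.3 g ÷ 256.56 g/mol = 0.5001 mol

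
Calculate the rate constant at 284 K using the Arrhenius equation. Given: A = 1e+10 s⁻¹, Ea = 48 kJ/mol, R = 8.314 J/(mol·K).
1.48e+01 s⁻¹

k = A·exp(-Ea/(R·T)) = 1e+10·exp(-48000/(8.314·284)) = 1e+10·exp(-20.3289) = 1e+10·1.4835e-09 = 1.48e+01 s⁻¹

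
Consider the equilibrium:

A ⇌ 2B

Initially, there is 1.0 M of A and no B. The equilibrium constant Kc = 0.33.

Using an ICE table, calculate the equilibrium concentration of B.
[B] = 0.498 M

ICE: [A] = 1.0 − x, [B] = 2x.
Kc = (2x)²/(1.0 − x) = 0.33 ⇒ 4x² + 0.33x − 0.33 = 0.
x = (−0.33 + √(0.33² + 4·4·0.33))/(2·4) = (−0.33 + √5.3889)/8 = 0.24893.
[B] = 2x = 0.498 M.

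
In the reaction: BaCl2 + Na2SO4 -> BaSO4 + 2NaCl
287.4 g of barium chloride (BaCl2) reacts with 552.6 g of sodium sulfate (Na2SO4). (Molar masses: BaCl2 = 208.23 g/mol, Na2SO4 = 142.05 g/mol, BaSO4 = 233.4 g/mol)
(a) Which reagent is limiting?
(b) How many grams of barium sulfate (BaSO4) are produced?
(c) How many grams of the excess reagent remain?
(a) BaCl2, (b) 322.1 g, (c) 356.5 g

Moles of BaCl2 = 287.4 g ÷ 208.23 g/mol = 1.3802 mol
Moles of Na2SO4 = 552.6 g ÷ 142.05 g/mol = 3.89018 mol
Moles ÷ coefficient: BaCl2: 1.3802/1 = 1.38, Na2SO4: 3.89018/1 = 3.89
(a) BaCl2 has the smaller value, so BaCl2 is the limiting reagent.
(b) Moles of BaSO4 = 1.3802 mol BaCl2 × (1/1) = 1.3802 mol; mass = 1.3802 mol × 233.4 g/mol = 322.1 g
(c) Na2SO4 consumed = 1.3802 × (1/1) = 1.3802 mol; remaining = 3.89018 − 1.3802 = 2.50997 mol; mass = 2.50997 mol × 142.05 g/mol = 356.5 g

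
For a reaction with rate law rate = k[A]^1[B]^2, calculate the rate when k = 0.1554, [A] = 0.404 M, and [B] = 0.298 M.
0.005575 M/s

rate = k·[A]^1·[B]^2 = 0.1554·(0.404)^1·(0.298)^2 = 0.1554·0.404·0.088804 = 0.005575 M/s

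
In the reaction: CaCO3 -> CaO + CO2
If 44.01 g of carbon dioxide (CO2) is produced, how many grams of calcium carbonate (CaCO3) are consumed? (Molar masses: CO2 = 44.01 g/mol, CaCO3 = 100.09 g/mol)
Moles of CO2 = 44.01 g ÷ 44.01 g/mol = 1 mol
Mole ratio: 1 mol CaCO3 / 1 mol CO2
Moles of CaCO3 = 1 × (1/1) = 1 mol
Mass of CaCO3 = 1 mol × 100.09 g/mol = 100.1 g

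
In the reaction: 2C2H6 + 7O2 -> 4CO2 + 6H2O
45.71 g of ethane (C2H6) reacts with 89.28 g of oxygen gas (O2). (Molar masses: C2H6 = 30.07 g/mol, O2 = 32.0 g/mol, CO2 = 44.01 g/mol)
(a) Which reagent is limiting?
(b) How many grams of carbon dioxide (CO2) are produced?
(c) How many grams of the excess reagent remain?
(a) O2, (b) 70.16 g, (c) 21.74 g

Moles of C2H6 = 45.71 g ÷ 30.07 g/mol = 1.52012 mol
Moles of O2 = 89.28 g ÷ 32.0 g/mol = 2.79 mol
Moles ÷ coefficient: C2H6: 1.52012/2 = 0.7601, O2: 2.79/7 = 0.3986
(a) O2 has the smaller value, so O2 is the limiting reagent.
(b) Moles of CO2 = 2.79 mol O2 × (4/7) = 1.59429 mol; mass = 1.59429 mol × 44.01 g/mol = 70.16 g
(c) C2H6 consumed = 2.79 × (2/7) = 0.797143 mol; remaining = 1.52012 − 0.797143 = 0.722977 mol; mass = 0.722977 mol × 30.07 g/mol = 21.74 g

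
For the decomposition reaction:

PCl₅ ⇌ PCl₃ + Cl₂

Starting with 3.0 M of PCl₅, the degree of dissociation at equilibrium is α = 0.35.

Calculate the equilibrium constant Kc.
K_c = 0.5654

x = α·[A]₀ = 0.35 × 3.0 = 1.05 M dissociated.
At eq: [PCl₅] = 3.0 − 1.05 = 1.95 M; [PCl₃] = [Cl₂] = x = 1.05 M.
Kc = [PCl₃][Cl₂]/[PCl₅] = (1.05)²/1.95 = 0.5654.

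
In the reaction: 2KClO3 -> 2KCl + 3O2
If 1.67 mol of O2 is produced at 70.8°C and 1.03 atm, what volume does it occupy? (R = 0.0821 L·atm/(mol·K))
T = 70.8°C + 273.15 = 343.95 K
V = nRT/P = (1.67 × 0.0821 × 343.95) / 1.03
V = 45.78 L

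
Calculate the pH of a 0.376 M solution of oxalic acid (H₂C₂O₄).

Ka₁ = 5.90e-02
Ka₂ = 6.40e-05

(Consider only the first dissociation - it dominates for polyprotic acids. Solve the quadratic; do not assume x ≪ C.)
pH = 0.91

x² + Ka₁·x − Ka₁·C = 0 with Ka₁ = 5.90e-02, C = 0.376.
x = (−Ka₁ + √(Ka₁² + 4·Ka₁·C))/2 = 1.2234e-01 M, so pH = 0.91.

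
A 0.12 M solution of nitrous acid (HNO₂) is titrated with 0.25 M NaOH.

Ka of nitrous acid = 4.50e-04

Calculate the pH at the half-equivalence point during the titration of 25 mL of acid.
pH = pKa = 3.35

At the half-equivalence point, [HA] = [A⁻], so by Henderson–Hasselbalch pH = pKa + log(1) = pKa.
pKa = −log(4.50e-04) = 3.35.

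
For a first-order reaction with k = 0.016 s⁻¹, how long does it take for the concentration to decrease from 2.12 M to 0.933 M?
51.30 s

From ln[A] = ln[A]₀ - k·t: t = ln([A]₀/[A])/k = ln(2.12/0.933)/0.016 = ln(2.2722)/0.016 = 0.8208/0.016 = 51.30 s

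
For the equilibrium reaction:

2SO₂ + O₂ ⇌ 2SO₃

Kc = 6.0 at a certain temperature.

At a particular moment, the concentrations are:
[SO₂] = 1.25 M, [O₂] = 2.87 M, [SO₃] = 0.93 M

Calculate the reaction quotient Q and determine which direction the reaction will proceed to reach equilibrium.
Q = 0.193, Q < K, reaction proceeds forward (toward products)

Q = ([SO₃]^2) / ([SO₂]^2 × [O₂])
  = ((0.93)^2) / ((1.25)^2·(2.87)) = 0.8649/4.4844 = 0.1929
Since Q = 0.1929 < Kc = 6.0, the reaction proceeds forward (toward products) to reach equilibrium.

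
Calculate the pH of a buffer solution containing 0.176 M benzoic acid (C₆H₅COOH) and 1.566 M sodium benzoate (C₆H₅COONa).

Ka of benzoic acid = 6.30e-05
pH = 5.15

pKa = -log(6.30e-05) = 4.20. pH = pKa + log([A⁻]/[HA]) = 4.20 + log(1.566/0.176)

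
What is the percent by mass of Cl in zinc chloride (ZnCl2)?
Mass of Cl in formula = 35.45 × 2 = 70.9 g/mol
Molar mass = 136.28 g/mol
% Cl = (70.9/136.28) × 100% = 52.03%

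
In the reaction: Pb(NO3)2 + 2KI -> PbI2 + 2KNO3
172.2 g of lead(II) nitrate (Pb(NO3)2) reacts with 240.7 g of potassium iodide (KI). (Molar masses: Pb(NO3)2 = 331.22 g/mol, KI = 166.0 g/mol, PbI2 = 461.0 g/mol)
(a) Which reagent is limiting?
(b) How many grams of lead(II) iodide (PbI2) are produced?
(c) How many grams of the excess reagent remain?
(a) Pb(NO3)2, (b) 239.7 g, (c) 68.09 g

Moles of Pb(NO3)2 = 172.2 g ÷ 331.22 g/mol = 0.519896 mol
Moles of KI = 240.7 g ÷ 166.0 g/mol = 1.45 mol
Moles ÷ coefficient: Pb(NO3)2: 0.519896/1 = 0.5199, KI: 1.45/2 = 0.725
(a) Pb(NO3)2 has the smaller value, so Pb(NO3)2 is the limiting reagent.
(b) Moles of PbI2 = 0.519896 mol Pb(NO3)2 × (1/1) = 0.519896 mol; mass = 0.519896 mol × 461.0 g/mol = 239.7 g
(c) KI consumed = 0.519896 × (2/1) = 1.03979 mol; remaining = 1.45 − 1.03979 = 0.410208 mol; mass = 0.410208 mol × 166.0 g/mol = 68.09 g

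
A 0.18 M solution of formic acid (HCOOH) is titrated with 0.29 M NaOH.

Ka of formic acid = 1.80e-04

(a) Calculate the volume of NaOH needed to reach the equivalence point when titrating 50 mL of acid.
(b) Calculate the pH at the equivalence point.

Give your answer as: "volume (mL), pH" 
V = 31.0 mL, pH = 8.40

(a) At equivalence: moles acid = moles base.
moles acid = 0.18 × 0.05 = 0.009 mol; V_NaOH = 0.009/0.29 = 0.03103 L = 31.0 mL.
(b) At equivalence, all acid → conjugate base A⁻ at [A⁻] = 0.009/0.08103 = 0.1111 M.
Kb = Kw/Ka = 1.0e-14/1.80e-04 = 5.556e-11; [OH⁻] = √(Kb·[A⁻]) = 2.484e-06; pOH = 5.60; pH = 14 − pOH = 8.40.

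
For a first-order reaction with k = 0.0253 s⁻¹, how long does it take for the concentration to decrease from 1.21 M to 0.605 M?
27.40 s

From ln[A] = ln[A]₀ - k·t: t = ln([A]₀/[A])/k = ln(1.21/0.605)/0.0253 = ln(2.0000)/0.0253 = 0.6931/0.0253 = 27.40 s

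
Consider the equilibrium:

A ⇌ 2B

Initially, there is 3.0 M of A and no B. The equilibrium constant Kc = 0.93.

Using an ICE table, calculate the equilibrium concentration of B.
[B] = 1.454 M

ICE: [A] = 3.0 − x, [B] = 2x.
Kc = (2x)²/(3.0 − x) = 0.93 ⇒ 4x² + 0.93x − 2.79 = 0.
x = (−0.93 + √(0.93² + 4·4·2.79))/(2·4) = (−0.93 + √45.505)/8 = 0.72697.
[B] = 2x = 1.454 M.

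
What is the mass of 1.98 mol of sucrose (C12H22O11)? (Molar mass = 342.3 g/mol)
Mass = 1.98 mol × 342.3 g/mol = 677.8 g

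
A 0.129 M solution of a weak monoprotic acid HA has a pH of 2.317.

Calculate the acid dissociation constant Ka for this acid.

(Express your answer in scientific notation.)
K_a = 1.87e-04

[H⁺] = 10^(−pH) = 10^(−2.317) = 4.819e-03 M. For HA ⇌ H⁺ + A⁻, Ka = x²/(C − x) = (4.819e-03)²/(0.129 − 4.819e-03) = 1.87e-04.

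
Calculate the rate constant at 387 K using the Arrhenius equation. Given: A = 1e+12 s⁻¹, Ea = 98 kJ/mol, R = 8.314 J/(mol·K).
5.92e-02 s⁻¹

k = A·exp(-Ea/(R·T)) = 1e+12·exp(-98000/(8.314·387)) = 1e+12·exp(-30.4583) = 1e+12·5.9176e-14 = 5.92e-02 s⁻¹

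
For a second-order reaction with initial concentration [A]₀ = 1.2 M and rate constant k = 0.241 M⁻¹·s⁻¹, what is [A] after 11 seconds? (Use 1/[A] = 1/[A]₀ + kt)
0.2870 M

1/[A] = 1/[A]₀ + k·t = 1/1.2 + (0.241)·(11) = 0.8333 + 2.6510 = 3.4843
[A] = 1/3.4843 = 0.2870 M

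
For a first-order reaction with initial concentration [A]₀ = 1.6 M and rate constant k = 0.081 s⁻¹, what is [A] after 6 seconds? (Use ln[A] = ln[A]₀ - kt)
0.9841 M

ln[A] = ln[A]₀ - k·t = ln(1.6) - (0.081)·(6) = 0.4700 - 0.4860 = -0.0160
[A] = e^(-0.0160) = 0.9841 M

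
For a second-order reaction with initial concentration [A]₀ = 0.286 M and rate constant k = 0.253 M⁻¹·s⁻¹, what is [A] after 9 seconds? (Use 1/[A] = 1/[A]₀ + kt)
0.1732 M

1/[A] = 1/[A]₀ + k·t = 1/0.286 + (0.253)·(9) = 3.4965 + 2.2770 = 5.7735
[A] = 1/5.7735 = 0.1732 M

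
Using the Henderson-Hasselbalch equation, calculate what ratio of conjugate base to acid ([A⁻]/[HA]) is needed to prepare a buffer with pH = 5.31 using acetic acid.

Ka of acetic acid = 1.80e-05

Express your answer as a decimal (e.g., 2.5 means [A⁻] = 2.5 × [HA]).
[A⁻]/[HA] = 3.675

pKa = −log(1.80e-05) = 4.7447. pH = pKa + log([A⁻]/[HA]). 5.31 = 4.7447 + log(ratio). log(ratio) = 5.31 − 4.7447 = 0.5653. ratio = 10^(0.5653) = 3.675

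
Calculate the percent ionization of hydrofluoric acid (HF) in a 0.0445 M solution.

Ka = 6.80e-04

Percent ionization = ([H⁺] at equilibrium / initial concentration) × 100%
Percent ionization = 11.6%

Let x = [H⁺]. Ka = x²/(C - x) ⇒ x² + (6.80e-04)x - (6.80e-04)(0.0445) = 0. x = 5.1714e-03. Percent = (5.1714e-03/0.0445) × 100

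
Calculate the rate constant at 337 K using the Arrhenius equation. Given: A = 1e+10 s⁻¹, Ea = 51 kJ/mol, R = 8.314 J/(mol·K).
1.24e+02 s⁻¹

k = A·exp(-Ea/(R·T)) = 1e+10·exp(-51000/(8.314·337)) = 1e+10·exp(-18.2025) = 1e+10·1.2439e-08 = 1.24e+02 s⁻¹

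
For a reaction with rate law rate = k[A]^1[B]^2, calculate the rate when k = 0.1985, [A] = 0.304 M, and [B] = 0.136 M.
0.001116 M/s

rate = k·[A]^1·[B]^2 = 0.1985·(0.304)^1·(0.136)^2 = 0.1985·0.304·0.018496 = 0.001116 M/s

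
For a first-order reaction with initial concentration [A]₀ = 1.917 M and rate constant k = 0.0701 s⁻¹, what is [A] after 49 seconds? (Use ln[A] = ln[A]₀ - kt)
0.0618 M

ln[A] = ln[A]₀ - k·t = ln(1.917) - (0.0701)·(49) = 0.6508 - 3.4349 = -2.7841
[A] = e^(-2.7841) = 0.0618 M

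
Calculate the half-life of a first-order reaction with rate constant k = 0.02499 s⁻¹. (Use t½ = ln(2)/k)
27.74 s

t½ = ln(2)/k = 0.6931/0.02499 = 27.74 s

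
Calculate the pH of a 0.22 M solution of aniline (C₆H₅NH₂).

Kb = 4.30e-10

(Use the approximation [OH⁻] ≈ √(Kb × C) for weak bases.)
pH = 8.99

[OH⁻] = √(Kb × C) = √(4.30e-10 × 0.22) = 9.7263e-06. pOH = 5.01, pH = 14 - pOH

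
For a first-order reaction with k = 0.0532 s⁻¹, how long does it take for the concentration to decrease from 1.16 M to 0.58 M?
13.03 s

From ln[A] = ln[A]₀ - k·t: t = ln([A]₀/[A])/k = ln(1.16/0.58)/0.0532 = ln(2.0000)/0.0532 = 0.6931/0.0532 = 13.03 s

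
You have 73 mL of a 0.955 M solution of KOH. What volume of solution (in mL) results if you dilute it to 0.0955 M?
Using M₁V₁ = M₂V₂:
0.955 × 73 = 0.0955 × V₂
V₂ = (0.955 × 73) / 0.0955 = 730 mL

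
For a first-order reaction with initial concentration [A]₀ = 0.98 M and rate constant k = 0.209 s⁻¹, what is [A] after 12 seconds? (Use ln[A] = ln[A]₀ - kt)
0.0798 M

ln[A] = ln[A]₀ - k·t = ln(0.98) - (0.209)·(12) = -0.0202 - 2.5080 = -2.5282
[A] = e^(-2.5282) = 0.0798 M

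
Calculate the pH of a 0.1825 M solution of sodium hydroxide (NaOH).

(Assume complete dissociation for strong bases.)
pH = 13.26

[OH⁻] = 0.1825 M for strong base. pOH = -log[OH⁻] = 0.74, pH = 14 - pOH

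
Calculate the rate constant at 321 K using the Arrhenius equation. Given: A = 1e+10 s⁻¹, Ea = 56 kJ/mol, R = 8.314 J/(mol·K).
7.71e+00 s⁻¹

k = A·exp(-Ea/(R·T)) = 1e+10·exp(-56000/(8.314·321)) = 1e+10·exp(-20.9833) = 1e+10·7.7106e-10 = 7.71e+00 s⁻¹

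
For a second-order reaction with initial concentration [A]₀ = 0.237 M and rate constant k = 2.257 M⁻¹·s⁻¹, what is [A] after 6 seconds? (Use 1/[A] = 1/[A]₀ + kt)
0.0563 M

1/[A] = 1/[A]₀ + k·t = 1/0.237 + (2.257)·(6) = 4.2194 + 13.5420 = 17.7614
[A] = 1/17.7614 = 0.0563 M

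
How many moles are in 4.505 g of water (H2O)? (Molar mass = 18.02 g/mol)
Moles = 4.505 g ÷ 18.02 g/mol = 0.25 mol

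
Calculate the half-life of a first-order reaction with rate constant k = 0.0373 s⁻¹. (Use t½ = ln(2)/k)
18.58 s

t½ = ln(2)/k = 0.6931/0.0373 = 18.58 s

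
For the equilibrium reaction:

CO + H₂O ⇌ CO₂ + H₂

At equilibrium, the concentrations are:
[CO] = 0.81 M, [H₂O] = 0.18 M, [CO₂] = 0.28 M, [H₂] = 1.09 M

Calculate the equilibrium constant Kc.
K_c = 2.0933

Kc = ([CO₂] × [H₂]) / ([CO] × [H₂O])
   = ((0.28)·(1.09)) / ((0.81)·(0.18))
   = 0.3052 / 0.1458 = 2.0933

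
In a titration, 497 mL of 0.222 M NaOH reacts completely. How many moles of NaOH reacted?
Moles = Molarity × Volume (L)
Moles = 0.222 M × 0.497 L = 0.1103 mol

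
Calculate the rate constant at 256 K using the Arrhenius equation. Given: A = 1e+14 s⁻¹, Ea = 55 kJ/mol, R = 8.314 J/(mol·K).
5.99e+02 s⁻¹

k = A·exp(-Ea/(R·T)) = 1e+14·exp(-55000/(8.314·256)) = 1e+14·exp(-25.8412) = 1e+14·5.9884e-12 = 5.99e+02 s⁻¹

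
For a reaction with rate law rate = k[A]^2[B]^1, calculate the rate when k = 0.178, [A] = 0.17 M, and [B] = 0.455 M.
0.002341 M/s

rate = k·[A]^2·[B]^1 = 0.178·(0.17)^2·(0.455)^1 = 0.178·0.0289·0.455 = 0.002341 M/s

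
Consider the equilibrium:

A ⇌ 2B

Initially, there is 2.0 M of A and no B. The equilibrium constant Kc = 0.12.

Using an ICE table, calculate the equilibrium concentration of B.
[B] = 0.461 M

ICE: [A] = 2.0 − x, [B] = 2x.
Kc = (2x)²/(2.0 − x) = 0.12 ⇒ 4x² + 0.12x − 0.24 = 0.
x = (−0.12 + √(0.12² + 4·4·0.24))/(2·4) = (−0.12 + √3.8544)/8 = 0.23041.
[B] = 2x = 0.461 M.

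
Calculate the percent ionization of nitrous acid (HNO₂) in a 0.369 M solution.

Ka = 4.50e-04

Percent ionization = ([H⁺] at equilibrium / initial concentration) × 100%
Percent ionization = 3.43%

Let x = [H⁺]. Ka = x²/(C - x) ⇒ x² + (4.50e-04)x - (4.50e-04)(0.369) = 0. x = 1.2663e-02. Percent = (1.2663e-02/0.369) × 100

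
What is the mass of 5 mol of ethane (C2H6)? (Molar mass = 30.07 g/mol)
Mass = 5 mol × 30.07 g/mol = 150.3 g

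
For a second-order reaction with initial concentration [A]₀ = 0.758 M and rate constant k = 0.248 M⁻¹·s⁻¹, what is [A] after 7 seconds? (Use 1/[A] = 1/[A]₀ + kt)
0.3273 M

1/[A] = 1/[A]₀ + k·t = 1/0.758 + (0.248)·(7) = 1.3193 + 1.7360 = 3.0553
[A] = 1/3.0553 = 0.3273 M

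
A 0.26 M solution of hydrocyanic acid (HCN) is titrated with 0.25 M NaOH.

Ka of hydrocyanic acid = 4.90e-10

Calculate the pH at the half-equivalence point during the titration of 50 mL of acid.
pH = pKa = 9.31

At the half-equivalence point, [HA] = [A⁻], so by Henderson–Hasselbalch pH = pKa + log(1) = pKa.
pKa = −log(4.90e-10) = 9.31.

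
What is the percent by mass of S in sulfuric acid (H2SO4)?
Mass of S in formula = 32.07 × 1 = 32.07 g/mol
Molar mass = 98.09 g/mol
% S = (32.07/98.09) × 100% = 32.69%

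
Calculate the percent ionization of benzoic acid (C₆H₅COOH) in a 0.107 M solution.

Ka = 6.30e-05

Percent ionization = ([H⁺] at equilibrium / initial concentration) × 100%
Percent ionization = 2.4%

Let x = [H⁺]. Ka = x²/(C - x) ⇒ x² + (6.30e-05)x - (6.30e-05)(0.107) = 0. x = 2.5650e-03. Percent = (2.5650e-03/0.107) × 100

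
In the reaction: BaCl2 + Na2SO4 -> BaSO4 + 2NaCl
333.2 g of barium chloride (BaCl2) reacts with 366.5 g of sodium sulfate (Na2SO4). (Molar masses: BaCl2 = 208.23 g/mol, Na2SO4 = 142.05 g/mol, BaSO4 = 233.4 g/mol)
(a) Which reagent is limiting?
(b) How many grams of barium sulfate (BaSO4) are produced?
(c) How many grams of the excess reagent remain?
(a) BaCl2, (b) 373.5 g, (c) 139.2 g

Moles of BaCl2 = 333.2 g ÷ 208.23 g/mol = 1.60015 mol
Moles of Na2SO4 = 366.5 g ÷ 142.05 g/mol = 2.58008 mol
Moles ÷ coefficient: BaCl2: 1.60015/1 = 1.6, Na2SO4: 2.58008/1 = 2.58
(a) BaCl2 has the smaller value, so BaCl2 is the limiting reagent.
(b) Moles of BaSO4 = 1.60015 mol BaCl2 × (1/1) = 1.60015 mol; mass = 1.60015 mol × 233.4 g/mol = 373.5 g
(c) Na2SO4 consumed = 1.60015 × (1/1) = 1.60015 mol; remaining = 2.58008 − 1.60015 = 0.979924 mol; mass = 0.979924 mol × 142.05 g/mol = 139.2 g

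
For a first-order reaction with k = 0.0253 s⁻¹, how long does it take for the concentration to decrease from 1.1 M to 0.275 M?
54.79 s

From ln[A] = ln[A]₀ - k·t: t = ln([A]₀/[A])/k = ln(1.1/0.275)/0.0253 = ln(4.0000)/0.0253 = 1.3863/0.0253 = 54.79 s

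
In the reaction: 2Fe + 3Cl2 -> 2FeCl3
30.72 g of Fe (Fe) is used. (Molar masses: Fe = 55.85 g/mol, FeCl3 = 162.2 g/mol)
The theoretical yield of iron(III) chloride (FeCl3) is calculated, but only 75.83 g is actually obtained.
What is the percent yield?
Moles of Fe = 30.72 g ÷ 55.85 g/mol = 0.550045 mol
Mole ratio: 2 mol FeCl3 / 2 mol Fe
Moles of FeCl3 = 0.550045 × (2/2) = 0.550045 mol
Theoretical yield = 0.550045 mol × 162.2 g/mol = 89.217 g
Actual yield = 75.83 g
Percent yield = (75.83 / 89.217) × 100% = 85.0%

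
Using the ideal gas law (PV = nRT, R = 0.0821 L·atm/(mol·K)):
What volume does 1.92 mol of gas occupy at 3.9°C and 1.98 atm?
T = 3.9°C + 273.15 = 277.05 K
V = nRT/P = (1.92 × 0.0821 × 277.05) / 1.98
V = 22.06 L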